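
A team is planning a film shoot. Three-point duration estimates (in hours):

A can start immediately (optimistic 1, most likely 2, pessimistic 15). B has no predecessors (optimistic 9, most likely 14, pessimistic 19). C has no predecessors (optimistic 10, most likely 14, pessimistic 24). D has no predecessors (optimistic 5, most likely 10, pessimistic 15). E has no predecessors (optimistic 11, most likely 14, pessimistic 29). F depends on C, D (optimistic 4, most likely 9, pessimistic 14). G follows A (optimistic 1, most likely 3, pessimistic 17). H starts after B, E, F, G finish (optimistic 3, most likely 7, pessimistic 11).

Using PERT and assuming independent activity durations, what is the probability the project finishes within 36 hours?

0.943

te_A = (1 + 4·2 + 15)/6 = 24/6 = 4; σ²_A = ((15−1)/6)² = 5.444
te_B = (9 + 4·14 + 19)/6 = 84/6 = 14; σ²_B = ((19−9)/6)² = 2.778
te_C = (10 + 4·14 + 24)/6 = 90/6 = 15; σ²_C = ((24−10)/6)² = 5.444
te_D = (5 + 4·10 + 15)/6 = 60/6 = 10; σ²_D = ((15−5)/6)² = 2.778
te_E = (11 + 4·14 + 29)/6 = 96/6 = 16; σ²_E = ((29−11)/6)² = 9.000
te_F = (4 + 4·9 + 14)/6 = 54/6 = 9; σ²_F = ((14−4)/6)² = 2.778
te_G = (1 + 4·3 + 17)/6 = 30/6 = 5; σ²_G = ((17−1)/6)² = 7.111
te_H = (3 + 4·7 + 11)/6 = 42/6 = 7; σ²_H = ((11−3)/6)² = 1.778

Forward pass:
ES_A = 0; EF_A = 4
ES_B = 0; EF_B = 14
ES_C = 0; EF_C = 15
ES_D = 0; EF_D = 10
ES_E = 0; EF_E = 16
ES_F = max(EF_C=15, EF_D=10) = 15; EF_F = 15+9 = 24
ES_G = 4; EF_G = 4+5 = 9
ES_H = max(EF_B=14, EF_E=16, EF_F=24, EF_G=9) = 24; EF_H = 24+7 = 31
Expected project duration μ = 31 hours. Critical path: C → F → H.

Variance along critical path = 5.444 + 2.778 + 1.778 = 10.000; σ = √10.000 = 3.162 hours.
Z = (36 − 31) / 3.162 = 1.581
P(T ≤ 36) = Φ(1.581) ≈ 0.943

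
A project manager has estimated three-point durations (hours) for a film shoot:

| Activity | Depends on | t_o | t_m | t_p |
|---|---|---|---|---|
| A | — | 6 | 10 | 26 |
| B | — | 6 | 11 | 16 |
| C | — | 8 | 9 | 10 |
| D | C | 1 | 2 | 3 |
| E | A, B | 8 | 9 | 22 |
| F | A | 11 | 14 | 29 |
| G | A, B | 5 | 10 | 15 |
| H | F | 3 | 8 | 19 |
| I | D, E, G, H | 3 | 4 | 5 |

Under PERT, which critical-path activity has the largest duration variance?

A

te_A = (6 + 4·10 + 26)/6 = 72/6 = 12; σ²_A = ((26−6)/6)² = 11.111
te_B = (6 + 4·11 + 16)/6 = 66/6 = 11; σ²_B = ((16−6)/6)² = 2.778
te_C = (8 + 4·9 + 10)/6 = 54/6 = 9; σ²_C = ((10−8)/6)² = 0.111
te_D = (1 + 4·2 + 3)/6 = 12/6 = 2; σ²_D = ((3−1)/6)² = 0.111
te_E = (8 + 4·9 + 22)/6 = 66/6 = 11; σ²_E = ((22−8)/6)² = 5.444
te_F = (11 + 4·14 + 29)/6 = 96/6 = 16; σ²_F = ((29−11)/6)² = 9.000
te_G = (5 + 4·10 + 15)/6 = 60/6 = 10; σ²_G = ((15−5)/6)² = 2.778
te_H = (3 + 4·8 + 19)/6 = 54/6 = 9; σ²_H = ((19−3)/6)² = 7.111
te_I = (3 + 4·4 + 5)/6 = 24/6 = 4; σ²_I = ((5−3)/6)² = 0.111

Forward pass:
ES_A = 0; EF_A = 12
ES_B = 0; EF_B = 11
ES_C = 0; EF_C = 9
ES_D = 9; EF_D = 9+2 = 11
ES_E = max(EF_A=12, EF_B=11) = 12; EF_E = 12+11 = 23
ES_F = 12; EF_F = 12+16 = 28
ES_G = max(EF_A=12, EF_B=11) = 12; EF_G = 12+10 = 22
ES_H = 28; EF_H = 28+9 = 37
ES_I = max(EF_D=11, EF_E=23, EF_G=22, EF_H=37) = 37; EF_I = 37+4 = 41
Expected project duration μ = 41 hours. Critical path: A → F → H → I.

Variances on critical path: σ²_A=11.111, σ²_F=9.000, σ²_H=7.111, σ²_I=0.111.
Largest is σ²_A = 11.111.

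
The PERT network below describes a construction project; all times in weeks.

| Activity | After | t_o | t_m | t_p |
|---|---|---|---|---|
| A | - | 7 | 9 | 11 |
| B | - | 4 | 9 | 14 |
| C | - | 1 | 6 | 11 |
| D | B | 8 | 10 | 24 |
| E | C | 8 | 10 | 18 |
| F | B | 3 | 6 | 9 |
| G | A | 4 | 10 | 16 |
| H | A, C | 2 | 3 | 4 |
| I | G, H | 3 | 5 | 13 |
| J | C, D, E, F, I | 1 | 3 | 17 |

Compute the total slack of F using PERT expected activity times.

te_A = (7 + 4·9 + 11)/6 = 54/6 = 9
te_B = (4 + 4·9 + 14)/6 = 54/6 = 9
te_C = (1 + 4·6 + 11)/6 = 36/6 = 6
te_D = (8 + 4·10 + 24)/6 = 72/6 = 12
te_E = (8 + 4·10 + 18)/6 = 66/6 = 11
te_F = (3 + 4·6 + 9)/6 = 36/6 = 6
te_G = (4 + 4·10 + 16)/6 = 60/6 = 10
te_H = (2 + 4·3 + 4)/6 = 18/6 = 3
te_I = (3 + 4·5 + 13)/6 = 36/6 = 6
te_J = (1 + 4·3 + 17)/6 = 30/6 = 5

Forward pass:
ES_A = 0; EF_A = 9
ES_B = 0; EF_B = 9
ES_C = 0; EF_C = 6
ES_D = 9; EF_D = 9+12 = 21
ES_E = 6; EF_E = 6+11 = 17
ES_F = 9; EF_F = 9+6 = 15
ES_G = 9; EF_G = 9+10 = 19
ES_H = max(EF_A=9, EF_C=6) = 9; EF_H = 9+3 = 12
ES_I = max(EF_G=19, EF_H=12) = 19; EF_I = 19+6 = 25
ES_J = max(EF_C=6, EF_D=21, EF_E=17, EF_F=15, EF_I=25) = 25; EF_J = 25+5 = 30
Expected project duration μ = 30 weeks. Critical path: A → G → I → J.

Backward pass:
LF_J = 30; LS_J = 30−5 = 25
LF_I = LS_J = 25; LS_I = 25−6 = 19
LF_H = LS_I = 19; LS_H = 19−3 = 16
LF_G = LS_I = 19; LS_G = 19−10 = 9
LF_F = LS_J = 25; LS_F = 25−6 = 19
LF_E = LS_J = 25; LS_E = 25−11 = 14
LF_D = LS_J = 25; LS_D = 25−12 = 13
LF_C = min(LS_E=14, LS_H=16, LS_J=25) = 14; LS_C = 14−6 = 8
LF_B = min(LS_D=13, LS_F=19) = 13; LS_B = 13−9 = 4
LF_A = min(LS_G=9, LS_H=16) = 9; LS_A = 9−9 = 0
Slack_F = LS_F − ES_F = 19 − 9 = 10

10 weeks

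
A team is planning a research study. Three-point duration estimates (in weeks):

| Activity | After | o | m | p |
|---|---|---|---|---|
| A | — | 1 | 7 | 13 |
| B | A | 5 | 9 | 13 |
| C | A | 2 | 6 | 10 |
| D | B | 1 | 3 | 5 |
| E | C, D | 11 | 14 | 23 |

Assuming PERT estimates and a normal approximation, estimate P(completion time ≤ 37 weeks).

0.826

te_A = (1 + 4·7 + 13)/6 = 42/6 = 7; σ²_A = ((13−1)/6)² = 4.000
te_B = (5 + 4·9 + 13)/6 = 54/6 = 9; σ²_B = ((13−5)/6)² = 1.778
te_C = (2 + 4·6 + 10)/6 = 36/6 = 6; σ²_C = ((10−2)/6)² = 1.778
te_D = (1 + 4·3 + 5)/6 = 18/6 = 3; σ²_D = ((5−1)/6)² = 0.444
te_E = (11 + 4·14 + 23)/6 = 90/6 = 15; σ²_E = ((23−11)/6)² = 4.000

Forward pass:
ES_A = 0; EF_A = 7
ES_B = 7; EF_B = 7+9 = 16
ES_C = 7; EF_C = 7+6 = 13
ES_D = 16; EF_D = 16+3 = 19
ES_E = max(EF_C=13, EF_D=19) = 19; EF_E = 19+15 = 34
Expected project duration μ = 34 weeks. Critical path: A → B → D → E.

Variance along critical path = 4.000 + 1.778 + 0.444 + 4.000 = 10.222; σ = √10.222 = 3.197 weeks.
Z = (37 − 34) / 3.197 = 0.938
P(T ≤ 37) = Φ(0.938) ≈ 0.826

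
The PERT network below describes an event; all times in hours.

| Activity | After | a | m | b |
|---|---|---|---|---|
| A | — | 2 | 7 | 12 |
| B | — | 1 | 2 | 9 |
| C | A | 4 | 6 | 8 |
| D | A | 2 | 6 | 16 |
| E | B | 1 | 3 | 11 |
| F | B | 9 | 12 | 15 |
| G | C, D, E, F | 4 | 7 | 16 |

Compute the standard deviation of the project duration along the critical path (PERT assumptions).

te_A = (2 + 4·7 + 12)/6 = 42/6 = 7; σ²_A = ((12−2)/6)² = 2.778
te_B = (1 + 4·2 + 9)/6 = 18/6 = 3; σ²_B = ((9−1)/6)² = 1.778
te_C = (4 + 4·6 + 8)/6 = 36/6 = 6; σ²_C = ((8−4)/6)² = 0.444
te_D = (2 + 4·6 + 16)/6 = 42/6 = 7; σ²_D = ((16−2)/6)² = 5.444
te_E = (1 + 4·3 + 11)/6 = 24/6 = 4; σ²_E = ((11−1)/6)² = 2.778
te_F = (9 + 4·12 + 15)/6 = 72/6 = 12; σ²_F = ((15−9)/6)² = 1.000
te_G = (4 + 4·7 + 16)/6 = 48/6 = 8; σ²_G = ((16−4)/6)² = 4.000

Forward pass:
ES_A = 0; EF_A = 7
ES_B = 0; EF_B = 3
ES_C = 7; EF_C = 7+6 = 13
ES_D = 7; EF_D = 7+7 = 14
ES_E = 3; EF_E = 3+4 = 7
ES_F = 3; EF_F = 3+12 = 15
ES_G = max(EF_C=13, EF_D=14, EF_E=7, EF_F=15) = 15; EF_G = 15+8 = 23
Expected project duration μ = 23 hours. Critical path: B → F → G.

Variance along critical path = 1.778 + 1.000 + 4.000 = 6.778
σ = √6.778 = 2.603 hours

2.60 hours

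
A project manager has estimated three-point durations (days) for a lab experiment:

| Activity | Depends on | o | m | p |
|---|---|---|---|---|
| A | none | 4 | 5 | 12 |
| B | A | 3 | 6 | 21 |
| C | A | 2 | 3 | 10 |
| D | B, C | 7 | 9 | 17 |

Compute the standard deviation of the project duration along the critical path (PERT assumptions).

te_A = (4 + 4·5 + 12)/6 = 36/6 = 6; σ²_A = ((12−4)/6)² = 1.778
te_B = (3 + 4·6 + 21)/6 = 48/6 = 8; σ²_B = ((21−3)/6)² = 9.000
te_C = (2 + 4·3 + 10)/6 = 24/6 = 4; σ²_C = ((10−2)/6)² = 1.778
te_D = (7 + 4·9 + 17)/6 = 60/6 = 10; σ²_D = ((17−7)/6)² = 2.778

Forward pass:
ES_A = 0; EF_A = 6
ES_B = 6; EF_B = 6+8 = 14
ES_C = 6; EF_C = 6+4 = 10
ES_D = max(EF_B=14, EF_C=10) = 14; EF_D = 14+10 = 24
Expected project duration μ = 24 days. Critical path: A → B → D.

Variance along critical path = 1.778 + 9.000 + 2.778 = 13.556
σ = √13.556 = 3.682 days

3.68 days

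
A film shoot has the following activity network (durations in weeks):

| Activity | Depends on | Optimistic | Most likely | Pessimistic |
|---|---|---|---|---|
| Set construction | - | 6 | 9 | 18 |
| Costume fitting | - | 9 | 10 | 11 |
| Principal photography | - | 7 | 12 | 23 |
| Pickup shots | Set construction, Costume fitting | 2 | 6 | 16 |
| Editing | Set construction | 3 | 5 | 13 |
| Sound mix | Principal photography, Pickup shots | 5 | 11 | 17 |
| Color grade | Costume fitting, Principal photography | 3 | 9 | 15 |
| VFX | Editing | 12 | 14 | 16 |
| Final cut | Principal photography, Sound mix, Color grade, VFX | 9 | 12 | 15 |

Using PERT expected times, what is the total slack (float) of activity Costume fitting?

te_Set construction = (6 + 4·9 + 18)/6 = 60/6 = 10
te_Costume fitting = (9 + 4·10 + 11)/6 = 60/6 = 10
te_Principal photography = (7 + 4·12 + 23)/6 = 78/6 = 13
te_Pickup shots = (2 + 4·6 + 16)/6 = 42/6 = 7
te_Editing = (3 + 4·5 + 13)/6 = 36/6 = 6
te_Sound mix = (5 + 4·11 + 17)/6 = 66/6 = 11
te_Color grade = (3 + 4·9 + 15)/6 = 54/6 = 9
te_VFX = (12 + 4·14 + 16)/6 = 84/6 = 14
te_Final cut = (9 + 4·12 + 15)/6 = 72/6 = 12

Forward pass:
ES_Set construction = 0; EF_Set construction = 10
ES_Costume fitting = 0; EF_Costume fitting = 10
ES_Principal photography = 0; EF_Principal photography = 13
ES_Pickup shots = max(EF_Set construction=10, EF_Costume fitting=10) = 10; EF_Pickup shots = 10+7 = 17
ES_Editing = 10; EF_Editing = 10+6 = 16
ES_Sound mix = max(EF_Principal photography=13, EF_Pickup shots=17) = 17; EF_Sound mix = 17+11 = 28
ES_Color grade = max(EF_Costume fitting=10, EF_Principal photography=13) = 13; EF_Color grade = 13+9 = 22
ES_VFX = 16; EF_VFX = 16+14 = 30
ES_Final cut = max(EF_Principal photography=13, EF_Sound mix=28, EF_Color grade=22, EF_VFX=30) = 30; EF_Final cut = 30+12 = 42
Expected project duration μ = 42 weeks. Critical path: Set construction → Editing → VFX → Final cut.

Backward pass:
LF_Final cut = 42; LS_Final cut = 42−12 = 30
LF_VFX = LS_Final cut = 30; LS_VFX = 30−14 = 16
LF_Color grade = LS_Final cut = 30; LS_Color grade = 30−9 = 21
LF_Sound mix = LS_Final cut = 30; LS_Sound mix = 30−11 = 19
LF_Editing = LS_VFX = 16; LS_Editing = 16−6 = 10
LF_Pickup shots = LS_Sound mix = 19; LS_Pickup shots = 19−7 = 12
LF_Principal photography = min(LS_Sound mix=19, LS_Color grade=21, LS_Final cut=30) = 19; LS_Principal photography = 19−13 = 6
LF_Costume fitting = min(LS_Pickup shots=12, LS_Color grade=21) = 12; LS_Costume fitting = 12−10 = 2
LF_Set construction = min(LS_Pickup shots=12, LS_Editing=10) = 10; LS_Set construction = 10−10 = 0
Slack_Costume fitting = LS_Costume fitting − ES_Costume fitting = 2 − 0 = 2

2 weeks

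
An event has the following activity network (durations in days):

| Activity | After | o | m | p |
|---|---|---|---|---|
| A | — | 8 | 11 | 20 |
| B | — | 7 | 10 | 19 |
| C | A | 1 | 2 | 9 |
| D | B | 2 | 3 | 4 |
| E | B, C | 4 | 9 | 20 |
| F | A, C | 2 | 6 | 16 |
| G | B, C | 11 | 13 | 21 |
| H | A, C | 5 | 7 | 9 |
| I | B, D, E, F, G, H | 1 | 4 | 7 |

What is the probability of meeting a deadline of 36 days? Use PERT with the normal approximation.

te_A = (8 + 4·11 + 20)/6 = 72/6 = 12; σ²_A = ((20−8)/6)² = 4.000
te_B = (7 + 4·10 + 19)/6 = 66/6 = 11; σ²_B = ((19−7)/6)² = 4.000
te_C = (1 + 4·2 + 9)/6 = 18/6 = 3; σ²_C = ((9−1)/6)² = 1.778
te_D = (2 + 4·3 + 4)/6 = 18/6 = 3; σ²_D = ((4−2)/6)² = 0.111
te_E = (4 + 4·9 + 20)/6 = 60/6 = 10; σ²_E = ((20−4)/6)² = 7.111
te_F = (2 + 4·6 + 16)/6 = 42/6 = 7; σ²_F = ((16−2)/6)² = 5.444
te_G = (11 + 4·13 + 21)/6 = 84/6 = 14; σ²_G = ((21−11)/6)² = 2.778
te_H = (5 + 4·7 + 9)/6 = 42/6 = 7; σ²_H = ((9−5)/6)² = 0.444
te_I = (1 + 4·4 + 7)/6 = 24/6 = 4; σ²_I = ((7−1)/6)² = 1.000

Forward pass:
ES_A = 0; EF_A = 12
ES_B = 0; EF_B = 11
ES_C = 12; EF_C = 12+3 = 15
ES_D = 11; EF_D = 11+3 = 14
ES_E = max(EF_B=11, EF_C=15) = 15; EF_E = 15+10 = 25
ES_F = max(EF_A=12, EF_C=15) = 15; EF_F = 15+7 = 22
ES_G = max(EF_B=11, EF_C=15) = 15; EF_G = 15+14 = 29
ES_H = max(EF_A=12, EF_C=15) = 15; EF_H = 15+7 = 22
ES_I = max(EF_B=11, EF_D=14, EF_E=25, EF_F=22, EF_G=29, EF_H=22) = 29; EF_I = 29+4 = 33
Expected project duration μ = 33 days. Critical path: A → C → G → I.

Variance along critical path = 4.000 + 1.778 + 2.778 + 1.000 = 9.556; σ = √9.556 = 3.091 days.
Z = (36 − 33) / 3.091 = 0.970
P(T ≤ 36) = Φ(0.970) ≈ 0.834

0.834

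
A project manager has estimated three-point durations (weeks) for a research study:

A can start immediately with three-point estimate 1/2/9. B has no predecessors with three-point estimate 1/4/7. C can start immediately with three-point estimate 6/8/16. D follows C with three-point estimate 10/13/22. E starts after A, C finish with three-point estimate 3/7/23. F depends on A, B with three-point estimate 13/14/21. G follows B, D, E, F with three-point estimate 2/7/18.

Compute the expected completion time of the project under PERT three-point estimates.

te_A = (1 + 4·2 + 9)/6 = 18/6 = 3
te_B = (1 + 4·4 + 7)/6 = 24/6 = 4
te_C = (6 + 4·8 + 16)/6 = 54/6 = 9
te_D = (10 + 4·13 + 22)/6 = 84/6 = 14
te_E = (3 + 4·7 + 23)/6 = 54/6 = 9
te_F = (13 + 4·14 + 21)/6 = 90/6 = 15
te_G = (2 + 4·7 + 18)/6 = 48/6 = 8

Forward pass:
ES_A = 0; EF_A = 3
ES_B = 0; EF_B = 4
ES_C = 0; EF_C = 9
ES_D = 9; EF_D = 9+14 = 23
ES_E = max(EF_A=3, EF_C=9) = 9; EF_E = 9+9 = 18
ES_F = max(EF_A=3, EF_B=4) = 4; EF_F = 4+15 = 19
ES_G = max(EF_B=4, EF_D=23, EF_E=18, EF_F=19) = 23; EF_G = 23+8 = 31
Expected project duration μ = 31 weeks. Critical path: C → D → G.

31 weeks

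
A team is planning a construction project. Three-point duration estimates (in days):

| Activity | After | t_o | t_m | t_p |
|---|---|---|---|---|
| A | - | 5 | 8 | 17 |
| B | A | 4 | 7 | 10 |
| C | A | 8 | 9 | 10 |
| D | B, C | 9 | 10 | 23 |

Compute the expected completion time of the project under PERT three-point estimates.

te_A = (5 + 4·8 + 17)/6 = 54/6 = 9
te_B = (4 + 4·7 + 10)/6 = 42/6 = 7
te_C = (8 + 4·9 + 10)/6 = 54/6 = 9
te_D = (9 + 4·10 + 23)/6 = 72/6 = 12

Forward pass:
ES_A = 0; EF_A = 9
ES_B = 9; EF_B = 9+7 = 16
ES_C = 9; EF_C = 9+9 = 18
ES_D = max(EF_B=16, EF_C=18) = 18; EF_D = 18+12 = 30
Expected project duration μ = 30 days. Critical path: A → C → D.

30 days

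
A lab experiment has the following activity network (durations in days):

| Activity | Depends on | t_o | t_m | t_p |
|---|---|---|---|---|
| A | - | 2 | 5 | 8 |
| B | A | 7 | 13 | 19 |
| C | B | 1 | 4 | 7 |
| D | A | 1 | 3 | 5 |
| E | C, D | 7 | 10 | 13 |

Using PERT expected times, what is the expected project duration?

te_A = (2 + 4·5 + 8)/6 = 30/6 = 5
te_B = (7 + 4·13 + 19)/6 = 78/6 = 13
te_C = (1 + 4·4 + 7)/6 = 24/6 = 4
te_D = (1 + 4·3 + 5)/6 = 18/6 = 3
te_E = (7 + 4·10 + 13)/6 = 60/6 = 10

Forward pass:
ES_A = 0; EF_A = 5
ES_B = 5; EF_B = 5+13 = 18
ES_C = 18; EF_C = 18+4 = 22
ES_D = 5; EF_D = 5+3 = 8
ES_E = max(EF_C=22, EF_D=8) = 22; EF_E = 22+10 = 32
Expected project duration μ = 32 days. Critical path: A → B → C → E.

32 days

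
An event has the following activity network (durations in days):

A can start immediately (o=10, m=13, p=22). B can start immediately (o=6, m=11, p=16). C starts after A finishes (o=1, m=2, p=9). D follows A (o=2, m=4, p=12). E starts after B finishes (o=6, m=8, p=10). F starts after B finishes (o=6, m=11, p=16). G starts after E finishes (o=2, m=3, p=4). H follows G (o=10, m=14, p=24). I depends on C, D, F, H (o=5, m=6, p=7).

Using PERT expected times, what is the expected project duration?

te_A = (10 + 4·13 + 22)/6 = 84/6 = 14
te_B = (6 + 4·11 + 16)/6 = 66/6 = 11
te_C = (1 + 4·2 + 9)/6 = 18/6 = 3
te_D = (2 + 4·4 + 12)/6 = 30/6 = 5
te_E = (6 + 4·8 + 10)/6 = 48/6 = 8
te_F = (6 + 4·11 + 16)/6 = 66/6 = 11
te_G = (2 + 4·3 + 4)/6 = 18/6 = 3
te_H = (10 + 4·14 + 24)/6 = 90/6 = 15
te_I = (5 + 4·6 + 7)/6 = 36/6 = 6

Forward pass:
ES_A = 0; EF_A = 14
ES_B = 0; EF_B = 11
ES_C = 14; EF_C = 14+3 = 17
ES_D = 14; EF_D = 14+5 = 19
ES_E = 11; EF_E = 11+8 = 19
ES_F = 11; EF_F = 11+11 = 22
ES_G = 19; EF_G = 19+3 = 22
ES_H = 22; EF_H = 22+15 = 37
ES_I = max(EF_C=17, EF_D=19, EF_F=22, EF_H=37) = 37; EF_I = 37+6 = 43
Expected project duration μ = 43 days. Critical path: B → E → G → H → I.

43 days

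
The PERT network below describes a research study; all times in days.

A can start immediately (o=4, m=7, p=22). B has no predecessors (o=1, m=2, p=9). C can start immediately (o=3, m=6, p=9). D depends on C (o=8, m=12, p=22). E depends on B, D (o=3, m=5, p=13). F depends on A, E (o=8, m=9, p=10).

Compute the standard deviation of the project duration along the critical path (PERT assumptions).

3.06 days

te_A = (4 + 4·7 + 22)/6 = 54/6 = 9; σ²_A = ((22−4)/6)² = 9.000
te_B = (1 + 4·2 + 9)/6 = 18/6 = 3; σ²_B = ((9−1)/6)² = 1.778
te_C = (3 + 4·6 + 9)/6 = 36/6 = 6; σ²_C = ((9−3)/6)² = 1.000
te_D = (8 + 4·12 + 22)/6 = 78/6 = 13; σ²_D = ((22−8)/6)² = 5.444
te_E = (3 + 4·5 + 13)/6 = 36/6 = 6; σ²_E = ((13−3)/6)² = 2.778
te_F = (8 + 4·9 + 10)/6 = 54/6 = 9; σ²_F = ((10−8)/6)² = 0.111

Forward pass:
ES_A = 0; EF_A = 9
ES_B = 0; EF_B = 3
ES_C = 0; EF_C = 6
ES_D = 6; EF_D = 6+13 = 19
ES_E = max(EF_B=3, EF_D=19) = 19; EF_E = 19+6 = 25
ES_F = max(EF_A=9, EF_E=25) = 25; EF_F = 25+9 = 34
Expected project duration μ = 34 days. Critical path: C → D → E → F.

Variance along critical path = 1.000 + 5.444 + 2.778 + 0.111 = 9.333
σ = √9.333 = 3.055 days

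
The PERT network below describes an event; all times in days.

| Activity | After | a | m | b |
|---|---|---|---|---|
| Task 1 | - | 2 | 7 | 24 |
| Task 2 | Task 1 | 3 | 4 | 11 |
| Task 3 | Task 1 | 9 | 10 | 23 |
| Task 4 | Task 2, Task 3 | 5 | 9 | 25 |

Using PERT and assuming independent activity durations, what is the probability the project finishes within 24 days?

te_Task 1 = (2 + 4·7 + 24)/6 = 54/6 = 9; σ²_Task 1 = ((24−2)/6)² = 13.444
te_Task 2 = (3 + 4·4 + 11)/6 = 30/6 = 5; σ²_Task 2 = ((11−3)/6)² = 1.778
te_Task 3 = (9 + 4·10 + 23)/6 = 72/6 = 12; σ²_Task 3 = ((23−9)/6)² = 5.444
te_Task 4 = (5 + 4·9 + 25)/6 = 66/6 = 11; σ²_Task 4 = ((25−5)/6)² = 11.111

Forward pass:
ES_Task 1 = 0; EF_Task 1 = 9
ES_Task 2 = 9; EF_Task 2 = 9+5 = 14
ES_Task 3 = 9; EF_Task 3 = 9+12 = 21
ES_Task 4 = max(EF_Task 2=14, EF_Task 3=21) = 21; EF_Task 4 = 21+11 = 32
Expected project duration μ = 32 days. Critical path: Task 1 → Task 3 → Task 4.

Variance along critical path = 13.444 + 5.444 + 11.111 = 30.000; σ = √30.000 = 5.477 days.
Z = (24 − 32) / 5.477 = -1.461
P(T ≤ 24) = Φ(-1.461) ≈ 0.072

0.072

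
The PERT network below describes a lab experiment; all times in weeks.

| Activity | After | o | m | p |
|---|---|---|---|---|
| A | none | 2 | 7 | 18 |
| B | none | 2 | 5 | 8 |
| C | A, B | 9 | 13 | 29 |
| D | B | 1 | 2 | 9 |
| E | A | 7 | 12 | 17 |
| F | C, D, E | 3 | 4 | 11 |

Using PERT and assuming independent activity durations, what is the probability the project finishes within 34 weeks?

te_A = (2 + 4·7 + 18)/6 = 48/6 = 8; σ²_A = ((18−2)/6)² = 7.111
te_B = (2 + 4·5 + 8)/6 = 30/6 = 5; σ²_B = ((8−2)/6)² = 1.000
te_C = (9 + 4·13 + 29)/6 = 90/6 = 15; σ²_C = ((29−9)/6)² = 11.111
te_D = (1 + 4·2 + 9)/6 = 18/6 = 3; σ²_D = ((9−1)/6)² = 1.778
te_E = (7 + 4·12 + 17)/6 = 72/6 = 12; σ²_E = ((17−7)/6)² = 2.778
te_F = (3 + 4·4 + 11)/6 = 30/6 = 5; σ²_F = ((11−3)/6)² = 1.778

Forward pass:
ES_A = 0; EF_A = 8
ES_B = 0; EF_B = 5
ES_C = max(EF_A=8, EF_B=5) = 8; EF_C = 8+15 = 23
ES_D = 5; EF_D = 5+3 = 8
ES_E = 8; EF_E = 8+12 = 20
ES_F = max(EF_C=23, EF_D=8, EF_E=20) = 23; EF_F = 23+5 = 28
Expected project duration μ = 28 weeks. Critical path: A → C → F.

Variance along critical path = 7.111 + 11.111 + 1.778 = 20.000; σ = √20.000 = 4.472 weeks.
Z = (34 − 28) / 4.472 = 1.342
P(T ≤ 34) = Φ(1.342) ≈ 0.910

0.910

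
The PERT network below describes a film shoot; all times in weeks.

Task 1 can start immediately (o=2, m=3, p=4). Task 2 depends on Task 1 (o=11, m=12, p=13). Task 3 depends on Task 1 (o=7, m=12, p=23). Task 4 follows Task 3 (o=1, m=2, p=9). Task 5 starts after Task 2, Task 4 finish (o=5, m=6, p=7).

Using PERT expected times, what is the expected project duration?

25 weeks

te_Task 1 = (2 + 4·3 + 4)/6 = 18/6 = 3
te_Task 2 = (11 + 4·12 + 13)/6 = 72/6 = 12
te_Task 3 = (7 + 4·12 + 23)/6 = 78/6 = 13
te_Task 4 = (1 + 4·2 + 9)/6 = 18/6 = 3
te_Task 5 = (5 + 4·6 + 7)/6 = 36/6 = 6

Forward pass:
ES_Task 1 = 0; EF_Task 1 = 3
ES_Task 2 = 3; EF_Task 2 = 3+12 = 15
ES_Task 3 = 3; EF_Task 3 = 3+13 = 16
ES_Task 4 = 16; EF_Task 4 = 16+3 = 19
ES_Task 5 = max(EF_Task 2=15, EF_Task 4=19) = 19; EF_Task 5 = 19+6 = 25
Expected project duration μ = 25 weeks. Critical path: Task 1 → Task 3 → Task 4 → Task 5.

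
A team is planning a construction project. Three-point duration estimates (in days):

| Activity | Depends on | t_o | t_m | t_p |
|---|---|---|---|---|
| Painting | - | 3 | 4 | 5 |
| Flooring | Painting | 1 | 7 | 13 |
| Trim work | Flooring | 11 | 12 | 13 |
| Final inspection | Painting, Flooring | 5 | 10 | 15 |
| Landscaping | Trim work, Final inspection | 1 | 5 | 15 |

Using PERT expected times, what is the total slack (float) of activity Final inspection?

te_Painting = (3 + 4·4 + 5)/6 = 24/6 = 4
te_Flooring = (1 + 4·7 + 13)/6 = 42/6 = 7
te_Trim work = (11 + 4·12 + 13)/6 = 72/6 = 12
te_Final inspection = (5 + 4·10 + 15)/6 = 60/6 = 10
te_Landscaping = (1 + 4·5 + 15)/6 = 36/6 = 6

Forward pass:
ES_Painting = 0; EF_Painting = 4
ES_Flooring = 4; EF_Flooring = 4+7 = 11
ES_Trim work = 11; EF_Trim work = 11+12 = 23
ES_Final inspection = max(EF_Painting=4, EF_Flooring=11) = 11; EF_Final inspection = 11+10 = 21
ES_Landscaping = max(EF_Trim work=23, EF_Final inspection=21) = 23; EF_Landscaping = 23+6 = 29
Expected project duration μ = 29 days. Critical path: Painting → Flooring → Trim work → Landscaping.

Backward pass:
LF_Landscaping = 29; LS_Landscaping = 29−6 = 23
LF_Final inspection = LS_Landscaping = 23; LS_Final inspection = 23−10 = 13
LF_Trim work = LS_Landscaping = 23; LS_Trim work = 23−12 = 11
LF_Flooring = min(LS_Trim work=11, LS_Final inspection=13) = 11; LS_Flooring = 11−7 = 4
LF_Painting = min(LS_Flooring=4, LS_Final inspection=13) = 4; LS_Painting = 4−4 = 0
Slack_Final inspection = LS_Final inspection − ES_Final inspection = 13 − 11 = 2

2 days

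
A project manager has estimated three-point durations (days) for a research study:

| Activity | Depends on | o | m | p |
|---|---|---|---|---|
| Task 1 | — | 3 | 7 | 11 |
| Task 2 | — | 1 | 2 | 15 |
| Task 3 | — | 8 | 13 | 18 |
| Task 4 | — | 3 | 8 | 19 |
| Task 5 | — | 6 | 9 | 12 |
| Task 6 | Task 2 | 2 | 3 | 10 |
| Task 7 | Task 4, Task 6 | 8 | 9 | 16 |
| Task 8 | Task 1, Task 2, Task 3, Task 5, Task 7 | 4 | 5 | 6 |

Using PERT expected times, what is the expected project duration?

te_Task 1 = (3 + 4·7 + 11)/6 = 42/6 = 7
te_Task 2 = (1 + 4·2 + 15)/6 = 24/6 = 4
te_Task 3 = (8 + 4·13 + 18)/6 = 78/6 = 13
te_Task 4 = (3 + 4·8 + 19)/6 = 54/6 = 9
te_Task 5 = (6 + 4·9 + 12)/6 = 54/6 = 9
te_Task 6 = (2 + 4·3 + 10)/6 = 24/6 = 4
te_Task 7 = (8 + 4·9 + 16)/6 = 60/6 = 10
te_Task 8 = (4 + 4·5 + 6)/6 = 30/6 = 5

Forward pass:
ES_Task 1 = 0; EF_Task 1 = 7
ES_Task 2 = 0; EF_Task 2 = 4
ES_Task 3 = 0; EF_Task 3 = 13
ES_Task 4 = 0; EF_Task 4 = 9
ES_Task 5 = 0; EF_Task 5 = 9
ES_Task 6 = 4; EF_Task 6 = 4+4 = 8
ES_Task 7 = max(EF_Task 4=9, EF_Task 6=8) = 9; EF_Task 7 = 9+10 = 19
ES_Task 8 = max(EF_Task 1=7, EF_Task 2=4, EF_Task 3=13, EF_Task 5=9, EF_Task 7=19) = 19; EF_Task 8 = 19+5 = 24
Expected project duration μ = 24 days. Critical path: Task 4 → Task 7 → Task 8.

24 days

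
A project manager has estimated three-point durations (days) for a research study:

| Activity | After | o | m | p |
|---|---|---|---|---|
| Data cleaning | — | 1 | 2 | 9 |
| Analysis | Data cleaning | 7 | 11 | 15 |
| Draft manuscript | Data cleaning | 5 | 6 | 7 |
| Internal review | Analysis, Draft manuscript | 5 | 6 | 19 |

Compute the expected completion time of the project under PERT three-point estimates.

te_Data cleaning = (1 + 4·2 + 9)/6 = 18/6 = 3
te_Analysis = (7 + 4·11 + 15)/6 = 66/6 = 11
te_Draft manuscript = (5 + 4·6 + 7)/6 = 36/6 = 6
te_Internal review = (5 + 4·6 + 19)/6 = 48/6 = 8

Forward pass:
ES_Data cleaning = 0; EF_Data cleaning = 3
ES_Analysis = 3; EF_Analysis = 3+11 = 14
ES_Draft manuscript = 3; EF_Draft manuscript = 3+6 = 9
ES_Internal review = max(EF_Analysis=14, EF_Draft manuscript=9) = 14; EF_Internal review = 14+8 = 22
Expected project duration μ = 22 days. Critical path: Data cleaning → Analysis → Internal review.

22 days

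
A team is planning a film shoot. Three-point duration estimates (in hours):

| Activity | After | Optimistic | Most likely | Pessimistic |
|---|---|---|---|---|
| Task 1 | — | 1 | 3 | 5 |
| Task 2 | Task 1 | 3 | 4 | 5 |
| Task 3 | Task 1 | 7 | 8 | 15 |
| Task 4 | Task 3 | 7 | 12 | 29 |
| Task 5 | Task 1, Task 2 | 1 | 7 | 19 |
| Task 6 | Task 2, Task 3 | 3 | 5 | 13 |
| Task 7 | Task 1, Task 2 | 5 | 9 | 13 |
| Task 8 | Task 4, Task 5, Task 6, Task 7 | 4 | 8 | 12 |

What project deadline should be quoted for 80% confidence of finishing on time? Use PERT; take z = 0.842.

37.5 hours

te_Task 1 = (1 + 4·3 + 5)/6 = 18/6 = 3; σ²_Task 1 = ((5−1)/6)² = 0.444
te_Task 2 = (3 + 4·4 + 5)/6 = 24/6 = 4; σ²_Task 2 = ((5−3)/6)² = 0.111
te_Task 3 = (7 + 4·8 + 15)/6 = 54/6 = 9; σ²_Task 3 = ((15−7)/6)² = 1.778
te_Task 4 = (7 + 4·12 + 29)/6 = 84/6 = 14; σ²_Task 4 = ((29−7)/6)² = 13.444
te_Task 5 = (1 + 4·7 + 19)/6 = 48/6 = 8; σ²_Task 5 = ((19−1)/6)² = 9.000
te_Task 6 = (3 + 4·5 + 13)/6 = 36/6 = 6; σ²_Task 6 = ((13−3)/6)² = 2.778
te_Task 7 = (5 + 4·9 + 13)/6 = 54/6 = 9; σ²_Task 7 = ((13−5)/6)² = 1.778
te_Task 8 = (4 + 4·8 + 12)/6 = 48/6 = 8; σ²_Task 8 = ((12−4)/6)² = 1.778

Forward pass:
ES_Task 1 = 0; EF_Task 1 = 3
ES_Task 2 = 3; EF_Task 2 = 3+4 = 7
ES_Task 3 = 3; EF_Task 3 = 3+9 = 12
ES_Task 4 = 12; EF_Task 4 = 12+14 = 26
ES_Task 5 = max(EF_Task 1=3, EF_Task 2=7) = 7; EF_Task 5 = 7+8 = 15
ES_Task 6 = max(EF_Task 2=7, EF_Task 3=12) = 12; EF_Task 6 = 12+6 = 18
ES_Task 7 = max(EF_Task 1=3, EF_Task 2=7) = 7; EF_Task 7 = 7+9 = 16
ES_Task 8 = max(EF_Task 4=26, EF_Task 5=15, EF_Task 6=18, EF_Task 7=16) = 26; EF_Task 8 = 26+8 = 34
Expected project duration μ = 34 hours. Critical path: Task 1 → Task 3 → Task 4 → Task 8.

Variance along critical path = 0.444 + 1.778 + 13.444 + 1.778 = 17.444; σ = 4.177 hours.
D = μ + z·σ = 34 + 0.842·4.177 = 37.5 hours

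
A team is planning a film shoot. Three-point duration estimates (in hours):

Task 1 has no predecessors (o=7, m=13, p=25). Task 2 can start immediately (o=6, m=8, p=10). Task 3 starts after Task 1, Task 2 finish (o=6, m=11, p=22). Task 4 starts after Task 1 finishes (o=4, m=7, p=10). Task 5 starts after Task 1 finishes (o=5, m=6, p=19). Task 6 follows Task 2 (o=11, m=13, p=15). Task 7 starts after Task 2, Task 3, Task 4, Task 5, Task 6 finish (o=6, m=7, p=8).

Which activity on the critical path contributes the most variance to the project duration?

te_Task 1 = (7 + 4·13 + 25)/6 = 84/6 = 14; σ²_Task 1 = ((25−7)/6)² = 9.000
te_Task 2 = (6 + 4·8 + 10)/6 = 48/6 = 8; σ²_Task 2 = ((10−6)/6)² = 0.444
te_Task 3 = (6 + 4·11 + 22)/6 = 72/6 = 12; σ²_Task 3 = ((22−6)/6)² = 7.111
te_Task 4 = (4 + 4·7 + 10)/6 = 42/6 = 7; σ²_Task 4 = ((10−4)/6)² = 1.000
te_Task 5 = (5 + 4·6 + 19)/6 = 48/6 = 8; σ²_Task 5 = ((19−5)/6)² = 5.444
te_Task 6 = (11 + 4·13 + 15)/6 = 78/6 = 13; σ²_Task 6 = ((15−11)/6)² = 0.444
te_Task 7 = (6 + 4·7 + 8)/6 = 42/6 = 7; σ²_Task 7 = ((8−6)/6)² = 0.111

Forward pass:
ES_Task 1 = 0; EF_Task 1 = 14
ES_Task 2 = 0; EF_Task 2 = 8
ES_Task 3 = max(EF_Task 1=14, EF_Task 2=8) = 14; EF_Task 3 = 14+12 = 26
ES_Task 4 = 14; EF_Task 4 = 14+7 = 21
ES_Task 5 = 14; EF_Task 5 = 14+8 = 22
ES_Task 6 = 8; EF_Task 6 = 8+13 = 21
ES_Task 7 = max(EF_Task 2=8, EF_Task 3=26, EF_Task 4=21, EF_Task 5=22, EF_Task 6=21) = 26; EF_Task 7 = 26+7 = 33
Expected project duration μ = 33 hours. Critical path: Task 1 → Task 3 → Task 7.

Variances on critical path: σ²_Task 1=9.000, σ²_Task 3=7.111, σ²_Task 7=0.111.
Largest is σ²_Task 1 = 9.000.

Task 1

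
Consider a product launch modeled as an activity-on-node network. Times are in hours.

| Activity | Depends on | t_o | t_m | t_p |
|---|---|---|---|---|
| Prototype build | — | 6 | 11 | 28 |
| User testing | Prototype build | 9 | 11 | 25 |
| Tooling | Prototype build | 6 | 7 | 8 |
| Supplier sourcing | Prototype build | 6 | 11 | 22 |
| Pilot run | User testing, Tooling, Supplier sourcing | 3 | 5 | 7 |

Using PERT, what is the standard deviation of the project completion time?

4.58 hours

te_Prototype build = (6 + 4·11 + 28)/6 = 78/6 = 13; σ²_Prototype build = ((28−6)/6)² = 13.444
te_User testing = (9 + 4·11 + 25)/6 = 78/6 = 13; σ²_User testing = ((25−9)/6)² = 7.111
te_Tooling = (6 + 4·7 + 8)/6 = 42/6 = 7; σ²_Tooling = ((8−6)/6)² = 0.111
te_Supplier sourcing = (6 + 4·11 + 22)/6 = 72/6 = 12; σ²_Supplier sourcing = ((22−6)/6)² = 7.111
te_Pilot run = (3 + 4·5 + 7)/6 = 30/6 = 5; σ²_Pilot run = ((7−3)/6)² = 0.444

Forward pass:
ES_Prototype build = 0; EF_Prototype build = 13
ES_User testing = 13; EF_User testing = 13+13 = 26
ES_Tooling = 13; EF_Tooling = 13+7 = 20
ES_Supplier sourcing = 13; EF_Supplier sourcing = 13+12 = 25
ES_Pilot run = max(EF_User testing=26, EF_Tooling=20, EF_Supplier sourcing=25) = 26; EF_Pilot run = 26+5 = 31
Expected project duration μ = 31 hours. Critical path: Prototype build → User testing → Pilot run.

Variance along critical path = 13.444 + 7.111 + 0.444 = 21.000
σ = √21.000 = 4.583 hours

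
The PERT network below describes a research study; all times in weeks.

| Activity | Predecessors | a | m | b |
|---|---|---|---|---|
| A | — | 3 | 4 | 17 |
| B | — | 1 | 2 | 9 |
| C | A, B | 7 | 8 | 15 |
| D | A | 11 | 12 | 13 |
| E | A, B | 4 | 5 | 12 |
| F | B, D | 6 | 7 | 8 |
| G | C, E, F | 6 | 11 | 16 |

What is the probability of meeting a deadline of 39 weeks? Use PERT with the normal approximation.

0.849

te_A = (3 + 4·4 + 17)/6 = 36/6 = 6; σ²_A = ((17−3)/6)² = 5.444
te_B = (1 + 4·2 + 9)/6 = 18/6 = 3; σ²_B = ((9−1)/6)² = 1.778
te_C = (7 + 4·8 + 15)/6 = 54/6 = 9; σ²_C = ((15−7)/6)² = 1.778
te_D = (11 + 4·12 + 13)/6 = 72/6 = 12; σ²_D = ((13−11)/6)² = 0.111
te_E = (4 + 4·5 + 12)/6 = 36/6 = 6; σ²_E = ((12−4)/6)² = 1.778
te_F = (6 + 4·7 + 8)/6 = 42/6 = 7; σ²_F = ((8−6)/6)² = 0.111
te_G = (6 + 4·11 + 16)/6 = 66/6 = 11; σ²_G = ((16−6)/6)² = 2.778

Forward pass:
ES_A = 0; EF_A = 6
ES_B = 0; EF_B = 3
ES_C = max(EF_A=6, EF_B=3) = 6; EF_C = 6+9 = 15
ES_D = 6; EF_D = 6+12 = 18
ES_E = max(EF_A=6, EF_B=3) = 6; EF_E = 6+6 = 12
ES_F = max(EF_B=3, EF_D=18) = 18; EF_F = 18+7 = 25
ES_G = max(EF_C=15, EF_E=12, EF_F=25) = 25; EF_G = 25+11 = 36
Expected project duration μ = 36 weeks. Critical path: A → D → F → G.

Variance along critical path = 5.444 + 0.111 + 0.111 + 2.778 = 8.444; σ = √8.444 = 2.906 weeks.
Z = (39 − 36) / 2.906 = 1.032
P(T ≤ 39) = Φ(1.032) ≈ 0.849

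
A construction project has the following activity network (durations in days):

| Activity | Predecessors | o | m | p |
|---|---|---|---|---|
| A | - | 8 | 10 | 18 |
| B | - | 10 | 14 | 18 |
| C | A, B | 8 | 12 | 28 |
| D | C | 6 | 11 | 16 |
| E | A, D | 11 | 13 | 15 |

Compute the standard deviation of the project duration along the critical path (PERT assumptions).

te_A = (8 + 4·10 + 18)/6 = 66/6 = 11; σ²_A = ((18−8)/6)² = 2.778
te_B = (10 + 4·14 + 18)/6 = 84/6 = 14; σ²_B = ((18−10)/6)² = 1.778
te_C = (8 + 4·12 + 28)/6 = 84/6 = 14; σ²_C = ((28−8)/6)² = 11.111
te_D = (6 + 4·11 + 16)/6 = 66/6 = 11; σ²_D = ((16−6)/6)² = 2.778
te_E = (11 + 4·13 + 15)/6 = 78/6 = 13; σ²_E = ((15−11)/6)² = 0.444

Forward pass:
ES_A = 0; EF_A = 11
ES_B = 0; EF_B = 14
ES_C = max(EF_A=11, EF_B=14) = 14; EF_C = 14+14 = 28
ES_D = 28; EF_D = 28+11 = 39
ES_E = max(EF_A=11, EF_D=39) = 39; EF_E = 39+13 = 52
Expected project duration μ = 52 days. Critical path: B → C → D → E.

Variance along critical path = 1.778 + 11.111 + 2.778 + 0.444 = 16.111
σ = √16.111 = 4.014 days

4.01 days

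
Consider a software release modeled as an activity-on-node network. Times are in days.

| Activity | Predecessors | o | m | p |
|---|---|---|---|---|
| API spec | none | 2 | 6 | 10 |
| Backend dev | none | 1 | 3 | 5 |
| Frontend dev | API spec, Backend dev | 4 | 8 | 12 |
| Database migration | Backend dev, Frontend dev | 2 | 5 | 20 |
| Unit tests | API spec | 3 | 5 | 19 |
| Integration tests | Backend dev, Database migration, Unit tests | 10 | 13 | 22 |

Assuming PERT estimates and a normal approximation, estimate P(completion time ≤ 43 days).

te_API spec = (2 + 4·6 + 10)/6 = 36/6 = 6; σ²_API spec = ((10−2)/6)² = 1.778
te_Backend dev = (1 + 4·3 + 5)/6 = 18/6 = 3; σ²_Backend dev = ((5−1)/6)² = 0.444
te_Frontend dev = (4 + 4·8 + 12)/6 = 48/6 = 8; σ²_Frontend dev = ((12−4)/6)² = 1.778
te_Database migration = (2 + 4·5 + 20)/6 = 42/6 = 7; σ²_Database migration = ((20−2)/6)² = 9.000
te_Unit tests = (3 + 4·5 + 19)/6 = 42/6 = 7; σ²_Unit tests = ((19−3)/6)² = 7.111
te_Integration tests = (10 + 4·13 + 22)/6 = 84/6 = 14; σ²_Integration tests = ((22−10)/6)² = 4.000

Forward pass:
ES_API spec = 0; EF_API spec = 6
ES_Backend dev = 0; EF_Backend dev = 3
ES_Frontend dev = max(EF_API spec=6, EF_Backend dev=3) = 6; EF_Frontend dev = 6+8 = 14
ES_Database migration = max(EF_Backend dev=3, EF_Frontend dev=14) = 14; EF_Database migration = 14+7 = 21
ES_Unit tests = 6; EF_Unit tests = 6+7 = 13
ES_Integration tests = max(EF_Backend dev=3, EF_Database migration=21, EF_Unit tests=13) = 21; EF_Integration tests = 21+14 = 35
Expected project duration μ = 35 days. Critical path: API spec → Frontend dev → Database migration → Integration tests.

Variance along critical path = 1.778 + 1.778 + 9.000 + 4.000 = 16.556; σ = √16.556 = 4.069 days.
Z = (43 − 35) / 4.069 = 1.966
P(T ≤ 43) = Φ(1.966) ≈ 0.975

0.975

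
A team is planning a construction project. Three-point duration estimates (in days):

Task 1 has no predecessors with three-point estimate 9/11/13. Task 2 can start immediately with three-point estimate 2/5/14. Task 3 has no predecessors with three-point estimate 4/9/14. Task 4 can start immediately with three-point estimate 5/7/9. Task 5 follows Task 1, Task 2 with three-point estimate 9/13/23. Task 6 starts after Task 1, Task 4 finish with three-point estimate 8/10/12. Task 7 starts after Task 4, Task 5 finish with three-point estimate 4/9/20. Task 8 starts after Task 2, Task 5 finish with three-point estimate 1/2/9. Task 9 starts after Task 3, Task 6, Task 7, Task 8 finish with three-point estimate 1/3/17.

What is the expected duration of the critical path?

te_Task 1 = (9 + 4·11 + 13)/6 = 66/6 = 11
te_Task 2 = (2 + 4·5 + 14)/6 = 36/6 = 6
te_Task 3 = (4 + 4·9 + 14)/6 = 54/6 = 9
te_Task 4 = (5 + 4·7 + 9)/6 = 42/6 = 7
te_Task 5 = (9 + 4·13 + 23)/6 = 84/6 = 14
te_Task 6 = (8 + 4·10 + 12)/6 = 60/6 = 10
te_Task 7 = (4 + 4·9 + 20)/6 = 60/6 = 10
te_Task 8 = (1 + 4·2 + 9)/6 = 18/6 = 3
te_Task 9 = (1 + 4·3 + 17)/6 = 30/6 = 5

Forward pass:
ES_Task 1 = 0; EF_Task 1 = 11
ES_Task 2 = 0; EF_Task 2 = 6
ES_Task 3 = 0; EF_Task 3 = 9
ES_Task 4 = 0; EF_Task 4 = 7
ES_Task 5 = max(EF_Task 1=11, EF_Task 2=6) = 11; EF_Task 5 = 11+14 = 25
ES_Task 6 = max(EF_Task 1=11, EF_Task 4=7) = 11; EF_Task 6 = 11+10 = 21
ES_Task 7 = max(EF_Task 4=7, EF_Task 5=25) = 25; EF_Task 7 = 25+10 = 35
ES_Task 8 = max(EF_Task 2=6, EF_Task 5=25) = 25; EF_Task 8 = 25+3 = 28
ES_Task 9 = max(EF_Task 3=9, EF_Task 6=21, EF_Task 7=35, EF_Task 8=28) = 35; EF_Task 9 = 35+5 = 40
Expected project duration μ = 40 days. Critical path: Task 1 → Task 5 → Task 7 → Task 9.

40 days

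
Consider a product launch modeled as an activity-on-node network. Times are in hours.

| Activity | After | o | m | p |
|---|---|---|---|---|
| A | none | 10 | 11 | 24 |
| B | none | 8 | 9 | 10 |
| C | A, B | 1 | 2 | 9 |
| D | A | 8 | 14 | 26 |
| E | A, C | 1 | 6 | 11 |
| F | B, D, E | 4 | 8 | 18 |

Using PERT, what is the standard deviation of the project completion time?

4.46 hours

te_A = (10 + 4·11 + 24)/6 = 78/6 = 13; σ²_A = ((24−10)/6)² = 5.444
te_B = (8 + 4·9 + 10)/6 = 54/6 = 9; σ²_B = ((10−8)/6)² = 0.111
te_C = (1 + 4·2 + 9)/6 = 18/6 = 3; σ²_C = ((9−1)/6)² = 1.778
te_D = (8 + 4·14 + 26)/6 = 90/6 = 15; σ²_D = ((26−8)/6)² = 9.000
te_E = (1 + 4·6 + 11)/6 = 36/6 = 6; σ²_E = ((11−1)/6)² = 2.778
te_F = (4 + 4·8 + 18)/6 = 54/6 = 9; σ²_F = ((18−4)/6)² = 5.444

Forward pass:
ES_A = 0; EF_A = 13
ES_B = 0; EF_B = 9
ES_C = max(EF_A=13, EF_B=9) = 13; EF_C = 13+3 = 16
ES_D = 13; EF_D = 13+15 = 28
ES_E = max(EF_A=13, EF_C=16) = 16; EF_E = 16+6 = 22
ES_F = max(EF_B=9, EF_D=28, EF_E=22) = 28; EF_F = 28+9 = 37
Expected project duration μ = 37 hours. Critical path: A → D → F.

Variance along critical path = 5.444 + 9.000 + 5.444 = 19.889
σ = √19.889 = 4.460 hours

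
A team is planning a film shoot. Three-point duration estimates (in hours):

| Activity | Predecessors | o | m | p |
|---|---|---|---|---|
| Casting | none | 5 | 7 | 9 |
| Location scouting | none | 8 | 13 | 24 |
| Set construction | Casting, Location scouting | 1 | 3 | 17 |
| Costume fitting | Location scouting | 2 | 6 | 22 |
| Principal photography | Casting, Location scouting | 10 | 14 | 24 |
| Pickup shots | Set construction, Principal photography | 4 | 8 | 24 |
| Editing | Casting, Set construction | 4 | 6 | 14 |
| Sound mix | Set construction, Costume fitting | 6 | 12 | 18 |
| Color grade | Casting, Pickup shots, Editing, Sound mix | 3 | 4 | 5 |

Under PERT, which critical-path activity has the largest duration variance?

Pickup shots

te_Casting = (5 + 4·7 + 9)/6 = 42/6 = 7; σ²_Casting = ((9−5)/6)² = 0.444
te_Location scouting = (8 + 4·13 + 24)/6 = 84/6 = 14; σ²_Location scouting = ((24−8)/6)² = 7.111
te_Set construction = (1 + 4·3 + 17)/6 = 30/6 = 5; σ²_Set construction = ((17−1)/6)² = 7.111
te_Costume fitting = (2 + 4·6 + 22)/6 = 48/6 = 8; σ²_Costume fitting = ((22−2)/6)² = 11.111
te_Principal photography = (10 + 4·14 + 24)/6 = 90/6 = 15; σ²_Principal photography = ((24−10)/6)² = 5.444
te_Pickup shots = (4 + 4·8 + 24)/6 = 60/6 = 10; σ²_Pickup shots = ((24−4)/6)² = 11.111
te_Editing = (4 + 4·6 + 14)/6 = 42/6 = 7; σ²_Editing = ((14−4)/6)² = 2.778
te_Sound mix = (6 + 4·12 + 18)/6 = 72/6 = 12; σ²_Sound mix = ((18−6)/6)² = 4.000
te_Color grade = (3 + 4·4 + 5)/6 = 24/6 = 4; σ²_Color grade = ((5−3)/6)² = 0.111

Forward pass:
ES_Casting = 0; EF_Casting = 7
ES_Location scouting = 0; EF_Location scouting = 14
ES_Set construction = max(EF_Casting=7, EF_Location scouting=14) = 14; EF_Set construction = 14+5 = 19
ES_Costume fitting = 14; EF_Costume fitting = 14+8 = 22
ES_Principal photography = max(EF_Casting=7, EF_Location scouting=14) = 14; EF_Principal photography = 14+15 = 29
ES_Pickup shots = max(EF_Set construction=19, EF_Principal photography=29) = 29; EF_Pickup shots = 29+10 = 39
ES_Editing = max(EF_Casting=7, EF_Set construction=19) = 19; EF_Editing = 19+7 = 26
ES_Sound mix = max(EF_Set construction=19, EF_Costume fitting=22) = 22; EF_Sound mix = 22+12 = 34
ES_Color grade = max(EF_Casting=7, EF_Pickup shots=39, EF_Editing=26, EF_Sound mix=34) = 39; EF_Color grade = 39+4 = 43
Expected project duration μ = 43 hours. Critical path: Location scouting → Principal photography → Pickup shots → Color grade.

Variances on critical path: σ²_Location scouting=7.111, σ²_Principal photography=5.444, σ²_Pickup shots=11.111, σ²_Color grade=0.111.
Largest is σ²_Pickup shots = 11.111.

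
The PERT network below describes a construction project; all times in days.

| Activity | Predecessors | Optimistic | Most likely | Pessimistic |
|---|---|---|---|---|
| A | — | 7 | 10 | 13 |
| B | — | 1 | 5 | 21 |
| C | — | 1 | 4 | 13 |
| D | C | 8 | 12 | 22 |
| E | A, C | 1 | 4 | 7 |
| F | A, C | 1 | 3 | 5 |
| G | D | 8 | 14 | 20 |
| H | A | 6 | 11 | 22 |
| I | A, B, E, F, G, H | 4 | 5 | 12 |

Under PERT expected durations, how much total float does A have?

te_A = (7 + 4·10 + 13)/6 = 60/6 = 10
te_B = (1 + 4·5 + 21)/6 = 42/6 = 7
te_C = (1 + 4·4 + 13)/6 = 30/6 = 5
te_D = (8 + 4·12 + 22)/6 = 78/6 = 13
te_E = (1 + 4·4 + 7)/6 = 24/6 = 4
te_F = (1 + 4·3 + 5)/6 = 18/6 = 3
te_G = (8 + 4·14 + 20)/6 = 84/6 = 14
te_H = (6 + 4·11 + 22)/6 = 72/6 = 12
te_I = (4 + 4·5 + 12)/6 = 36/6 = 6

Forward pass:
ES_A = 0; EF_A = 10
ES_B = 0; EF_B = 7
ES_C = 0; EF_C = 5
ES_D = 5; EF_D = 5+13 = 18
ES_E = max(EF_A=10, EF_C=5) = 10; EF_E = 10+4 = 14
ES_F = max(EF_A=10, EF_C=5) = 10; EF_F = 10+3 = 13
ES_G = 18; EF_G = 18+14 = 32
ES_H = 10; EF_H = 10+12 = 22
ES_I = max(EF_A=10, EF_B=7, EF_E=14, EF_F=13, EF_G=32, EF_H=22) = 32; EF_I = 32+6 = 38
Expected project duration μ = 38 days. Critical path: C → D → G → I.

Backward pass:
LF_I = 38; LS_I = 38−6 = 32
LF_H = LS_I = 32; LS_H = 32−12 = 20
LF_G = LS_I = 32; LS_G = 32−14 = 18
LF_F = LS_I = 32; LS_F = 32−3 = 29
LF_E = LS_I = 32; LS_E = 32−4 = 28
LF_D = LS_G = 18; LS_D = 18−13 = 5
LF_C = min(LS_D=5, LS_E=28, LS_F=29) = 5; LS_C = 5−5 = 0
LF_B = LS_I = 32; LS_B = 32−7 = 25
LF_A = min(LS_E=28, LS_F=29, LS_H=20, LS_I=32) = 20; LS_A = 20−10 = 10
Slack_A = LS_A − ES_A = 10 − 0 = 10

10 days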